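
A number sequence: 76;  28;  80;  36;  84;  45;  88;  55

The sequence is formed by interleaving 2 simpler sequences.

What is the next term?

92

Positions 1, 3, 5, … form one subsequence and positions 2, 4, 6, … form another.
Track A: 76, 80, 84, 88 (arithmetic, step +4).
Track B: 28, 36, 45, 55 (the triangular numbers T_7, T_8, …).
Position 9 falls in track A as its term 5, giving 92.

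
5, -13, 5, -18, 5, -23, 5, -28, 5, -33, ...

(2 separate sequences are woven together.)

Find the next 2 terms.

5, -38

The terms cycle through 2 interleaved subsequences.
Track A = 5, 5, 5, 5, 5: the constant sequence 5.
Track B = -13, -18, -23, -28, -33: linear: a_n = -8 − 5·n.
Term 11 comes from track A (its 6th entry): 5.
Position 12 falls in track B as its term 6, giving -38.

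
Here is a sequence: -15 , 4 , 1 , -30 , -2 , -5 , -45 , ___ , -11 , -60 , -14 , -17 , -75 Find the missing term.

The slot pattern repeats as ABB (period 3), so there are 2 interleaved tracks.
Subsequence A: -15, -30, -45, -60, -75. Subtracting 15 each time.
Subsequence B: 4, 1, -2, -5, ?, -11, -14, -17. Arithmetic with common difference −3.
So the missing entry in subsequence B is -8.

-8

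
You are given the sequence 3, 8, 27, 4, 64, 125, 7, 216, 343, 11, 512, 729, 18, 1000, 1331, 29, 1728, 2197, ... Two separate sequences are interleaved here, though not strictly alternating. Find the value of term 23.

Positions follow the repeating pattern ABB; grouping by letter gives 2 tracks.
Subsequence A: 3, 4, 7, 11, 18, 29 (Fibonacci-style (each term is the sum of the two before it)).
Subsequence B: 8, 27, 64, 125, 216, 343, 512, 729, 1000, 1331, 1728, 2197 (consecutive cubes n³ from n = 2).
Position 23 falls in subsequence B as its term 15, giving 4096.

4096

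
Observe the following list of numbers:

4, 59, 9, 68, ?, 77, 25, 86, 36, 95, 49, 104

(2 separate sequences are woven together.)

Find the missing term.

16

Positions 1, 3, 5, … form one subsequence and positions 2, 4, 6, … form another.
Track A: 4, 9, ?, 25, 36, 49 (perfect squares starting at 2²).
Track B: 59, 68, 77, 86, 95, 104 (linear: a_n = 50 + 9·n).
Filling track A at index 3 by its rule yields 16.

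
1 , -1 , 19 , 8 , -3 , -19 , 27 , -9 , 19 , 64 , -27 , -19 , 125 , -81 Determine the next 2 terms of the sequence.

19, 216

The terms cycle through 3 interleaved subsequences.
Track A = 1, 8, 27, 64, 125: the cubes 1³, 2³, 3³, ….
Track B = -1, -3, -9, -27, -81: geometric, ×3 each step.
Track C = 19, -19, 19, -19: alternating ±19.
The 15th slot belongs to track C; its 5th term is 19.
Term 16 comes from track A (its 6th entry): 216.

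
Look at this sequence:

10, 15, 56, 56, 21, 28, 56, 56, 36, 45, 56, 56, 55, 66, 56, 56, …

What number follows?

78

Positions follow the repeating pattern AABB; grouping by letter gives 2 tracks.
Subsequence A = 10, 15, 21, 28, 36, 45, 55, 66: the triangular numbers T_4, T_5, ….
Subsequence B = 56, 56, 56, 56, 56, 56, 56, 56: constant 56.
The 17th slot belongs to subsequence A; its 9th term is 78.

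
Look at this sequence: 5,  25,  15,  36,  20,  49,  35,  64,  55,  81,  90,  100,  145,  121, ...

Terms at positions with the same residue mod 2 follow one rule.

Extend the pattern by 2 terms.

Positions 1, 3, 5, … form one subsequence and positions 2, 4, 6, … form another.
Track A: 5, 15, 20, 35, 55, 90, 145. Fibonacci-style (each term is the sum of the two before it).
Track B: 25, 36, 49, 64, 81, 100, 121. Perfect squares starting at 5².
The 15th slot belongs to track A; its 8th term is 235.
Term 16 comes from track B (its 8th entry): 144.

235, 144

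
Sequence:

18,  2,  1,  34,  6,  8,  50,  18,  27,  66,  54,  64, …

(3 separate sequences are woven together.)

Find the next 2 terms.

Taking every 3rd term gives 3 separate tracks.
Track A: 18, 34, 50, 66. Adding 16 each time.
Track B: 2, 6, 18, 54. Geometric with ratio 3.
Track C: 1, 8, 27, 64. Perfect cubes starting at 1³.
Position 13 → track A, term 5 = 82.
Position 14 → track B, term 5 = 162.

82, 162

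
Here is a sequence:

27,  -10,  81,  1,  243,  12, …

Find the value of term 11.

Split by position mod 2 into 2 tracks.
Stream A: 27, 81, 243 (successive powers of 3).
Stream B: -10, 1, 12 (arithmetic with common difference +11).
Term 11 comes from stream A (its 6th entry): 6561.

6561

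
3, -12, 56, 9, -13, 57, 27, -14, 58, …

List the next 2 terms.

81, -15

The terms cycle through 3 interleaved subsequences.
Track A: 3, 9, 27 (powers of 3).
Track B: -12, -13, -14 (subtracting 1 each time).
Track C: 56, 57, 58 (arithmetic, step +1).
Position 10 falls in track A as its term 4, giving 81.
Position 11 → track B, term 4 = -15.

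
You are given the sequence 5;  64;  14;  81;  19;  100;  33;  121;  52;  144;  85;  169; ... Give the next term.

137

The terms cycle through 2 interleaved subsequences.
Stream A: 5, 14, 19, 33, 52, 85 — each term equals the sum of the previous two.
Stream B: 64, 81, 100, 121, 144, 169 — perfect squares starting at 8².
Position 13 falls in stream A as its term 7, giving 137.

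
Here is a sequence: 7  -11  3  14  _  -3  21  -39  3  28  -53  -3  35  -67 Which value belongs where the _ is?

-25

Split by position mod 3 into 3 tracks.
Track A: 7, 14, 21, 28, 35 — linear: a_n = 7·n.
Track B: -11, ?, -39, -53, -67 — subtracting 14 each time.
Track C: 3, -3, 3, -3 — alternating ±3.
So the missing entry in track B is -25.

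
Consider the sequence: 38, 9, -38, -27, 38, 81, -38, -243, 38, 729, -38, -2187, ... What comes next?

The terms cycle through 2 interleaved subsequences.
Subsequence A is 38, -38, 38, -38, 38, -38, which is oscillating between 38 and -38.
Subsequence B is 9, -27, 81, -243, 729, -2187, which is a geometric progression (common ratio -3).
Position 13 → subsequence A, term 7 = 38.

38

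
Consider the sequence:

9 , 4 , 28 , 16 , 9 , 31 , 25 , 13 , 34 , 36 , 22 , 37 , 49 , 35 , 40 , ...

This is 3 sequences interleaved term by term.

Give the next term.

Split by position mod 3 into 3 tracks.
Subsequence A: 9, 16, 25, 36, 49 (the squares 3², 4², 5², …).
Subsequence B: 4, 9, 13, 22, 35 (Fibonacci-style (each term is the sum of the two before it)).
Subsequence C: 28, 31, 34, 37, 40 (arithmetic, step +3).
Position 16 falls in subsequence A as its term 6, giving 64.

64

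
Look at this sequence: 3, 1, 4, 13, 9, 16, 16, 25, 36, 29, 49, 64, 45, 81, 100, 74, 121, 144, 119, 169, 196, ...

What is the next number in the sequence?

193

The slot pattern repeats as ABB (period 3), so there are 2 interleaved tracks.
Stream A = 3, 13, 16, 29, 45, 74, 119: Fibonacci-style (each term is the sum of the two before it).
Stream B = 1, 4, 9, 16, 25, 36, 49, 64, 81, 100, 121, 144, 169, 196: consecutive squares n² from n = 1.
The 22nd slot belongs to stream A; its 8th term is 193.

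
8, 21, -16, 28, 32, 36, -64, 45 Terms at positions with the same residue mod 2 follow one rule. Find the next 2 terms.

Odd-indexed and even-indexed terms follow separate rules.
Track A: 8, -16, 32, -64 (geometric, ×-2 each step).
Track B: 21, 28, 36, 45 (triangular numbers n(n+1)/2 for n = 6, 7, …).
Position 9 → track A, term 5 = 128.
The 10th slot belongs to track B; its 5th term is 55.

128, 55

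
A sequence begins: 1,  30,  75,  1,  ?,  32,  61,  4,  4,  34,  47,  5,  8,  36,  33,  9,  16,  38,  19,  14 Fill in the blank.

2

The terms cycle through 4 interleaved subsequences.
Stream A is 1, ?, 4, 8, 16, which is successive powers of 2.
Stream B is 30, 32, 34, 36, 38, which is linear: a_n = 28 + 2·n.
Stream C is 75, 61, 47, 33, 19, which is linear: a_n = 89 − 14·n.
Stream D is 1, 4, 5, 9, 14, which is a Fibonacci-like recurrence a_n = a_{n-1} + a_{n-2}.
So the missing entry in stream A is 2.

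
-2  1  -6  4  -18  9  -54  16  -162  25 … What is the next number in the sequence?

-486

The terms cycle through 2 interleaved subsequences.
Track A: -2, -6, -18, -54, -162. A geometric progression (common ratio 3).
Track B: 1, 4, 9, 16, 25. Consecutive squares n² from n = 1.
Term 11 comes from track A (its 6th entry): -486.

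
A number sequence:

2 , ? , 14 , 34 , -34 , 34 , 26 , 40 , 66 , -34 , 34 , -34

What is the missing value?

Positions follow the repeating pattern AAABBB; grouping by letter gives 2 tracks.
Subsequence A = 2, ?, 14, 26, 40, 66: a Fibonacci-like recurrence a_n = a_{n-1} + a_{n-2}.
Subsequence B = 34, -34, 34, -34, 34, -34: alternating ±34.
The gap is subsequence A's term 2; the rule gives 12.

12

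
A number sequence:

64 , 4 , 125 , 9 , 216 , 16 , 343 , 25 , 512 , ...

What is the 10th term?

Odd-indexed and even-indexed terms follow separate rules.
Stream A: 64, 125, 216, 343, 512. Perfect cubes starting at 4³.
Stream B: 4, 9, 16, 25. The squares 2², 3², 4², ….
Term 10 comes from stream B (its 5th entry): 36.

36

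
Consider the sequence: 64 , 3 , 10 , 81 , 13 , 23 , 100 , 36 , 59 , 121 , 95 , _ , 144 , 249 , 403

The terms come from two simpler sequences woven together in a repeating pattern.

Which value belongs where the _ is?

154

Positions follow the repeating pattern ABB; grouping by letter gives 2 tracks.
Track A is 64, 81, 100, 121, 144, which is consecutive squares n² from n = 8.
Track B is 3, 10, 13, 23, 36, 59, 95, ?, 249, 403, which is each term equals the sum of the previous two.
Filling track B at index 8 by its rule yields 154.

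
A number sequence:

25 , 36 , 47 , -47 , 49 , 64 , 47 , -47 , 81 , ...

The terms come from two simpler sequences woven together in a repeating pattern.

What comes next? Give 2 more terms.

Reading positions in blocks of 4 reveals the pattern AABB — 2 tracks woven together.
Subsequence A: 25, 36, 49, 64, 81. The squares 5², 6², 7², ….
Subsequence B: 47, -47, 47, -47. The oscillation 47·(−1)^(n+1).
Term 10 comes from subsequence A (its 6th entry): 100.
The 11th slot belongs to subsequence B; its 5th term is 47.

100, 47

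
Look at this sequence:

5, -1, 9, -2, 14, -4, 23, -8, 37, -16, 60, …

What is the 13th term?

Taking every 2nd term gives 2 separate tracks.
Track A: 5, 9, 14, 23, 37, 60 — a Fibonacci-like recurrence a_n = a_{n-1} + a_{n-2}.
Track B: -1, -2, -4, -8, -16 — a geometric progression (common ratio 2).
Position 13 → track A, term 7 = 97.

97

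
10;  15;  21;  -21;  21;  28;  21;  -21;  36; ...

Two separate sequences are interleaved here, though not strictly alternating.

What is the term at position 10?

Reading positions in blocks of 4 reveals the pattern AABB — 2 tracks woven together.
Track A: 10, 15, 21, 28, 36 — triangular numbers n(n+1)/2 for n = 4, 5, ….
Track B: 21, -21, 21, -21 — the oscillation 21·(−1)^(n+1).
The 10th slot belongs to track A; its 6th term is 45.

45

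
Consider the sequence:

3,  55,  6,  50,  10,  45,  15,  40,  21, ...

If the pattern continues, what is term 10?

Taking every 2nd term gives 2 separate tracks.
Subsequence A: 3, 6, 10, 15, 21 (the triangular numbers T_2, T_3, …).
Subsequence B: 55, 50, 45, 40 (linear: a_n = 60 − 5·n).
The 10th slot belongs to subsequence B; its 5th term is 35.

35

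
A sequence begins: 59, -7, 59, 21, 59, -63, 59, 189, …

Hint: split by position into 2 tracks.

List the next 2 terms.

The terms cycle through 2 interleaved subsequences.
Subsequence A = 59, 59, 59, 59: always 59.
Subsequence B = -7, 21, -63, 189: multiplying by -3 each time.
Position 9 → subsequence A, term 5 = 59.
The 10th slot belongs to subsequence B; its 5th term is -567.

59, -567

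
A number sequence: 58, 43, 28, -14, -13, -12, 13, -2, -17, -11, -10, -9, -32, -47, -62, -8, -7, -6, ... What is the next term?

Reading positions in blocks of 6 reveals the pattern AAABBB — 2 tracks woven together.
Track A: 58, 43, 28, 13, -2, -17, -32, -47, -62 — linear: a_n = 73 − 15·n.
Track B: -14, -13, -12, -11, -10, -9, -8, -7, -6 — adding 1 each time.
Position 19 → track A, term 10 = -77.

-77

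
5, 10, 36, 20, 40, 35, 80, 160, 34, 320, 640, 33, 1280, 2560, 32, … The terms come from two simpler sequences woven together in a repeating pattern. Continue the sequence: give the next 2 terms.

5120, 10240

Positions follow the repeating pattern AAB; grouping by letter gives 2 tracks.
Track A: 5, 10, 20, 40, 80, 160, 320, 640, 1280, 2560. Geometric, ×2 each step.
Track B: 36, 35, 34, 33, 32. Arithmetic, step −1.
Position 16 → track A, term 11 = 5120.
Position 17 falls in track A as its term 12, giving 10240.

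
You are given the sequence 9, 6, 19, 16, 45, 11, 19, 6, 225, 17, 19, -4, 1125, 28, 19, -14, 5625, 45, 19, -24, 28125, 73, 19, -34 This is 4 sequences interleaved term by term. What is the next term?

Split by position mod 4 into 4 tracks.
Track A: 9, 45, 225, 1125, 5625, 28125. Multiplying by 5 each time.
Track B: 6, 11, 17, 28, 45, 73. A Fibonacci-like recurrence a_n = a_{n-1} + a_{n-2}.
Track C: 19, 19, 19, 19, 19, 19. Constant 19.
Track D: 16, 6, -4, -14, -24, -34. Arithmetic, step −10.
The 25th slot belongs to track A; its 7th term is 140625.

140625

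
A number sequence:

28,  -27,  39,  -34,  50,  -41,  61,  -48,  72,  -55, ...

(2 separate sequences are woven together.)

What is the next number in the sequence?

83

Positions 1, 3, 5, … form one subsequence and positions 2, 4, 6, … form another.
Track A: 28, 39, 50, 61, 72 — adding 11 each time.
Track B: -27, -34, -41, -48, -55 — arithmetic with common difference −7.
Term 11 comes from track A (its 6th entry): 83.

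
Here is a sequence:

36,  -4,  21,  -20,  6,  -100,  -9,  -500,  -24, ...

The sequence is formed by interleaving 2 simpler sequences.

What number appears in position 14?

Positions 1, 3, 5, … form one subsequence and positions 2, 4, 6, … form another.
Stream A: 36, 21, 6, -9, -24. Arithmetic with common difference −15.
Stream B: -4, -20, -100, -500. A geometric progression (common ratio 5).
Term 14 comes from stream B (its 7th entry): -62500.

-62500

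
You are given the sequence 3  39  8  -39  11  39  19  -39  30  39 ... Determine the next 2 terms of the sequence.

The terms cycle through 2 interleaved subsequences.
Stream A: 3, 8, 11, 19, 30 — Fibonacci-style (each term is the sum of the two before it).
Stream B: 39, -39, 39, -39, 39 — oscillating between 39 and -39.
The 11th slot belongs to stream A; its 6th term is 49.
Position 12 falls in stream B as its term 6, giving -39.

49, -39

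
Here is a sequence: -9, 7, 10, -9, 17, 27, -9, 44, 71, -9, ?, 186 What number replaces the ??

Positions follow the repeating pattern ABB; grouping by letter gives 2 tracks.
Track A: -9, -9, -9, -9. The constant sequence -9.
Track B: 7, 10, 17, 27, 44, 71, ?, 186. A Fibonacci-like recurrence a_n = a_{n-1} + a_{n-2}.
Track B's pattern makes the blank 115.

115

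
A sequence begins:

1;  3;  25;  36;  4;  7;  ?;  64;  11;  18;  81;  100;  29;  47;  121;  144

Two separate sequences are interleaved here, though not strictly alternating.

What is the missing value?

Reading positions in blocks of 4 reveals the pattern AABB — 2 tracks woven together.
Track A = 1, 3, 4, 7, 11, 18, 29, 47: each term equals the sum of the previous two.
Track B = 25, 36, ?, 64, 81, 100, 121, 144: consecutive squares n² from n = 5.
Track B's pattern makes the blank 49.

49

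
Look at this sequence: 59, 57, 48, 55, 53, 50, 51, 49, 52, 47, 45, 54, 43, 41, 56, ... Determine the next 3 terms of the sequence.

39, 37, 58

The slot pattern repeats as AAB (period 3), so there are 2 interleaved tracks.
Track A is 59, 57, 55, 53, 51, 49, 47, 45, 43, 41, which is subtracting 2 each time.
Track B is 48, 50, 52, 54, 56, which is arithmetic, step +2.
The 16th slot belongs to track A; its 11th term is 39.
Position 17 falls in track A as its term 12, giving 37.
Position 18 → track B, term 6 = 58.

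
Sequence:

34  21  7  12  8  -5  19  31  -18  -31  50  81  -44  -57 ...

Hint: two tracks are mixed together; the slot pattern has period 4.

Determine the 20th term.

The slot pattern repeats as AABB (period 4), so there are 2 interleaved tracks.
Subsequence A is 34, 21, 8, -5, -18, -31, -44, -57, which is arithmetic, step −13.
Subsequence B is 7, 12, 19, 31, 50, 81, which is a Fibonacci-like recurrence a_n = a_{n-1} + a_{n-2}.
Position 20 falls in subsequence B as its term 10, giving 555.

555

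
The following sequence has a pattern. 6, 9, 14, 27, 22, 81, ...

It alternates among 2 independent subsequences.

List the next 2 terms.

The terms cycle through 2 interleaved subsequences.
Track A is 6, 14, 22, which is linear: a_n = -2 + 8·n.
Track B is 9, 27, 81, which is geometric, ×3 each step.
Term 7 comes from track A (its 4th entry): 30.
Term 8 comes from track B (its 4th entry): 243.

30, 243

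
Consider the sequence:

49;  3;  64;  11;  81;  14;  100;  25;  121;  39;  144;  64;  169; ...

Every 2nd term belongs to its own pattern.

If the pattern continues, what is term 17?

225

Split by position mod 2 into 2 tracks.
Subsequence A = 49, 64, 81, 100, 121, 144, 169: the squares 7², 8², 9², ….
Subsequence B = 3, 11, 14, 25, 39, 64: Fibonacci-style (each term is the sum of the two before it).
Term 17 comes from subsequence A (its 9th entry): 225.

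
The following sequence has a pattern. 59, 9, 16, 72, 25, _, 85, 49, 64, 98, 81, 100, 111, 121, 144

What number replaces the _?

Reading positions in blocks of 3 reveals the pattern ABB — 2 tracks woven together.
Track A = 59, 72, 85, 98, 111: linear: a_n = 46 + 13·n.
Track B = 9, 16, 25, ?, 49, 64, 81, 100, 121, 144: consecutive squares n² from n = 3.
Track B's pattern makes the blank 36.

36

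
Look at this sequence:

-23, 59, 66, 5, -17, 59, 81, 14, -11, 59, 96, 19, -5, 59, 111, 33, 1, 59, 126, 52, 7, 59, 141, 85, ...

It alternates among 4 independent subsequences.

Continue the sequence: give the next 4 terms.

13, 59, 156, 137

Read the sequence 4 terms at a time; column i is its own pattern.
Subsequence A = -23, -17, -11, -5, 1, 7: arithmetic with common difference +6.
Subsequence B = 59, 59, 59, 59, 59, 59: always 59.
Subsequence C = 66, 81, 96, 111, 126, 141: arithmetic, step +15.
Subsequence D = 5, 14, 19, 33, 52, 85: Fibonacci-style (each term is the sum of the two before it).
The 25th slot belongs to subsequence A; its 7th term is 13.
Position 26 falls in subsequence B as its term 7, giving 59.
Position 27 → subsequence C, term 7 = 156.
Term 28 comes from subsequence D (its 7th entry): 137.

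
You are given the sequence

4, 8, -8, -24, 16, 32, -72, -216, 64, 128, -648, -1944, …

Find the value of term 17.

1024

Positions follow the repeating pattern AABB; grouping by letter gives 2 tracks.
Stream A = 4, 8, 16, 32, 64, 128: successive powers of 2.
Stream B = -8, -24, -72, -216, -648, -1944: geometric, ×3 each step.
Position 17 falls in stream A as its term 9, giving 1024.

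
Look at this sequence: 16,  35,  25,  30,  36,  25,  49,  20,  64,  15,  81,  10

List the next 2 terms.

100, 5

Split by position mod 2 into 2 tracks.
Stream A = 16, 25, 36, 49, 64, 81: consecutive squares n² from n = 4.
Stream B = 35, 30, 25, 20, 15, 10: linear: a_n = 40 − 5·n.
Position 13 → stream A, term 7 = 100.
Term 14 comes from stream B (its 7th entry): 5.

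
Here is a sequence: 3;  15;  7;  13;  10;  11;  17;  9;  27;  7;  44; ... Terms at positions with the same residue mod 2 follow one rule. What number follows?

Split by position mod 2 into 2 tracks.
Track A: 3, 7, 10, 17, 27, 44 (each term equals the sum of the previous two).
Track B: 15, 13, 11, 9, 7 (subtracting 2 each time).
Term 12 comes from track B (its 6th entry): 5.

5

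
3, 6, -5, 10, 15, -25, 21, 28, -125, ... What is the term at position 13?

55

Reading positions in blocks of 3 reveals the pattern AAB — 2 tracks woven together.
Subsequence A: 3, 6, 10, 15, 21, 28. Triangular numbers starting at T_2.
Subsequence B: -5, -25, -125. Multiplying by 5 each time.
Position 13 falls in subsequence A as its term 9, giving 55.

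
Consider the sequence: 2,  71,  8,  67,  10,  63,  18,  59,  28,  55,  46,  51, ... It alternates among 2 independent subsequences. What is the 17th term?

The terms cycle through 2 interleaved subsequences.
Stream A: 2, 8, 10, 18, 28, 46 — each term equals the sum of the previous two.
Stream B: 71, 67, 63, 59, 55, 51 — arithmetic with common difference −4.
The 17th slot belongs to stream A; its 9th term is 194.

194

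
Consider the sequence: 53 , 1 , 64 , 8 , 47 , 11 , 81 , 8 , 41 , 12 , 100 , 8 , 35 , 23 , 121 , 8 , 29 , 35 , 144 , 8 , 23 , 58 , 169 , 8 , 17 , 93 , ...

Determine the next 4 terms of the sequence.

Taking every 4th term gives 4 separate tracks.
Stream A is 53, 47, 41, 35, 29, 23, 17, which is linear: a_n = 59 − 6·n.
Stream B is 1, 11, 12, 23, 35, 58, 93, which is a Fibonacci-like recurrence a_n = a_{n-1} + a_{n-2}.
Stream C is 64, 81, 100, 121, 144, 169, which is perfect squares starting at 8².
Stream D is 8, 8, 8, 8, 8, 8, which is constant 8.
Term 27 comes from stream C (its 7th entry): 196.
Position 28 falls in stream D as its term 7, giving 8.
Position 29 → stream A, term 8 = 11.
Term 30 comes from stream B (its 8th entry): 151.

196, 8, 11, 151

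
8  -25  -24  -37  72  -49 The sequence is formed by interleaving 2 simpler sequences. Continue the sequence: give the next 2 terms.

-216, -61

Split by position mod 2 into 2 tracks.
Stream A: 8, -24, 72. Geometric with ratio -3.
Stream B: -25, -37, -49. Arithmetic with common difference −12.
Position 7 falls in stream A as its term 4, giving -216.
Term 8 comes from stream B (its 4th entry): -61.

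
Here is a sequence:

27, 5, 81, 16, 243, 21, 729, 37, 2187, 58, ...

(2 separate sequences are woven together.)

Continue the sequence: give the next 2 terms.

6561, 95

Split by position mod 2 into 2 tracks.
Track A: 27, 81, 243, 729, 2187. Powers 3^3, 3^4, 3^5, ….
Track B: 5, 16, 21, 37, 58. Each term equals the sum of the previous two.
The 11th slot belongs to track A; its 6th term is 6561.
Term 12 comes from track B (its 6th entry): 95.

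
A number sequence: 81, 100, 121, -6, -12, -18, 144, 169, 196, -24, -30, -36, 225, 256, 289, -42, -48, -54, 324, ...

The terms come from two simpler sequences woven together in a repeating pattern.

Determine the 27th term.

Positions follow the repeating pattern AAABBB; grouping by letter gives 2 tracks.
Subsequence A: 81, 100, 121, 144, 169, 196, 225, 256, 289, 324 — consecutive squares n² from n = 9.
Subsequence B: -6, -12, -18, -24, -30, -36, -42, -48, -54 — arithmetic, step −6.
Position 27 falls in subsequence A as its term 15, giving 529.

529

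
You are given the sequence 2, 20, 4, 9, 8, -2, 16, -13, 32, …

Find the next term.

-24

The terms cycle through 2 interleaved subsequences.
Subsequence A: 2, 4, 8, 16, 32. Powers 2^1, 2^2, 2^3, ….
Subsequence B: 20, 9, -2, -13. Subtracting 11 each time.
Term 10 comes from subsequence B (its 5th entry): -24.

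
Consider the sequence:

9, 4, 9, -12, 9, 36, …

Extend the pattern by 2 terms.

9, -108

Split by position mod 2 into 2 tracks.
Track A: 9, 9, 9. Constant 9.
Track B: 4, -12, 36. Geometric with ratio -3.
Position 7 falls in track A as its term 4, giving 9.
Position 8 → track B, term 4 = -108.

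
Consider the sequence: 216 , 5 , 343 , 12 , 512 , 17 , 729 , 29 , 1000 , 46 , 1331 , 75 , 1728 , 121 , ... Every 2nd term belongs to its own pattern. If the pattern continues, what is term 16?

Split by position mod 2 into 2 tracks.
Subsequence A: 216, 343, 512, 729, 1000, 1331, 1728 (the cubes 6³, 7³, 8³, …).
Subsequence B: 5, 12, 17, 29, 46, 75, 121 (a Fibonacci-like recurrence a_n = a_{n-1} + a_{n-2}).
Position 16 falls in subsequence B as its term 8, giving 196.

196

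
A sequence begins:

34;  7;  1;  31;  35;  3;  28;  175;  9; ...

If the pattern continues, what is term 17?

Read the sequence 3 terms at a time; column i is its own pattern.
Stream A = 34, 31, 28: linear: a_n = 37 − 3·n.
Stream B = 7, 35, 175: a geometric progression (common ratio 5).
Stream C = 1, 3, 9: powers of 3.
Term 17 comes from stream B (its 6th entry): 21875.

21875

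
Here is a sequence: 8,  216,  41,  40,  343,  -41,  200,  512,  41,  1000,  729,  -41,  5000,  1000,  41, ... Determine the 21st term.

Taking every 3rd term gives 3 separate tracks.
Track A: 8, 40, 200, 1000, 5000 — geometric, ×5 each step.
Track B: 216, 343, 512, 729, 1000 — perfect cubes starting at 6³.
Track C: 41, -41, 41, -41, 41 — oscillating between 41 and -41.
Term 21 comes from track C (its 7th entry): 41.

41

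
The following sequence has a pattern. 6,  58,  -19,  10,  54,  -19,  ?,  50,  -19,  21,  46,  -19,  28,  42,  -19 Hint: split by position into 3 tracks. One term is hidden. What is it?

Read the sequence 3 terms at a time; column i is its own pattern.
Subsequence A: 6, 10, ?, 21, 28 — triangular numbers n(n+1)/2 for n = 3, 4, ….
Subsequence B: 58, 54, 50, 46, 42 — arithmetic, step −4.
Subsequence C: -19, -19, -19, -19, -19 — the constant sequence -19.
The gap is subsequence A's term 3; the rule gives 15.

15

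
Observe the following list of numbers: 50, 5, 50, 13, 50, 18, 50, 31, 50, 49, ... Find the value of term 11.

Odd-indexed and even-indexed terms follow separate rules.
Track A = 50, 50, 50, 50, 50: constant 50.
Track B = 5, 13, 18, 31, 49: Fibonacci-style (each term is the sum of the two before it).
Term 11 comes from track A (its 6th entry): 50.

50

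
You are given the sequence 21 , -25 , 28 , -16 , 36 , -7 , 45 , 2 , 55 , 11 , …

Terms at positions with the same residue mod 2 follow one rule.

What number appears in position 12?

Positions 1, 3, 5, … form one subsequence and positions 2, 4, 6, … form another.
Subsequence A: 21, 28, 36, 45, 55. Triangular numbers n(n+1)/2 for n = 6, 7, ….
Subsequence B: -25, -16, -7, 2, 11. Arithmetic with common difference +9.
Position 12 falls in subsequence B as its term 6, giving 20.

20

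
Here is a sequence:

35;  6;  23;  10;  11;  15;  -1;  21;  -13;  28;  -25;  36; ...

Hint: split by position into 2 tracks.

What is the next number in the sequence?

Odd-indexed and even-indexed terms follow separate rules.
Track A: 35, 23, 11, -1, -13, -25 (arithmetic, step −12).
Track B: 6, 10, 15, 21, 28, 36 (the triangular numbers T_3, T_4, …).
The 13th slot belongs to track A; its 7th term is -37.

-37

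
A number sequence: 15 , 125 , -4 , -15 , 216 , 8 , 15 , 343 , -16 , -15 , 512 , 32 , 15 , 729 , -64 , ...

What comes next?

-15

Split by position mod 3 into 3 tracks.
Subsequence A: 15, -15, 15, -15, 15 (alternating ±15).
Subsequence B: 125, 216, 343, 512, 729 (the cubes 5³, 6³, 7³, …).
Subsequence C: -4, 8, -16, 32, -64 (geometric, ×-2 each step).
Position 16 → subsequence A, term 6 = -15.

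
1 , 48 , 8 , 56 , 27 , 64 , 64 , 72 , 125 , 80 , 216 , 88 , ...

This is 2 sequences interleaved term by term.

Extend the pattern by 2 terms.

The terms cycle through 2 interleaved subsequences.
Track A: 1, 8, 27, 64, 125, 216. Perfect cubes starting at 1³.
Track B: 48, 56, 64, 72, 80, 88. Adding 8 each time.
The 13th slot belongs to track A; its 7th term is 343.
Term 14 comes from track B (its 7th entry): 96.

343, 96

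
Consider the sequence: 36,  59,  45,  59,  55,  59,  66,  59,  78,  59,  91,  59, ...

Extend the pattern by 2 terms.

105, 59

Split by position mod 2 into 2 tracks.
Subsequence A: 36, 45, 55, 66, 78, 91 — triangular numbers starting at T_8.
Subsequence B: 59, 59, 59, 59, 59, 59 — constant 59.
Position 13 → subsequence A, term 7 = 105.
Term 14 comes from subsequence B (its 7th entry): 59.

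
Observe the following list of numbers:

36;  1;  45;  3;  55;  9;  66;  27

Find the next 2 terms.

78, 81

The terms cycle through 2 interleaved subsequences.
Subsequence A: 36, 45, 55, 66 (the triangular numbers T_8, T_9, …).
Subsequence B: 1, 3, 9, 27 (powers 3^0, 3^1, 3^2, …).
The 9th slot belongs to subsequence A; its 5th term is 78.
Term 10 comes from subsequence B (its 5th entry): 81.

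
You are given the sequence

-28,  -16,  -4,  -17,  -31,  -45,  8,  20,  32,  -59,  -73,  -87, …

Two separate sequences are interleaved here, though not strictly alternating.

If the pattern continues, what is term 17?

The slot pattern repeats as AAABBB (period 6), so there are 2 interleaved tracks.
Track A: -28, -16, -4, 8, 20, 32. Arithmetic, step +12.
Track B: -17, -31, -45, -59, -73, -87. Subtracting 14 each time.
Position 17 falls in track B as its term 8, giving -115.

-115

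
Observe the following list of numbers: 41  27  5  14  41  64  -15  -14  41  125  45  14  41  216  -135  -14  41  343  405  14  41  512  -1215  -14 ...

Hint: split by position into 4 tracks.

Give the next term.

41

Taking every 4th term gives 4 separate tracks.
Subsequence A: 41, 41, 41, 41, 41, 41 (always 41).
Subsequence B: 27, 64, 125, 216, 343, 512 (the cubes 3³, 4³, 5³, …).
Subsequence C: 5, -15, 45, -135, 405, -1215 (multiplying by -3 each time).
Subsequence D: 14, -14, 14, -14, 14, -14 (oscillating between 14 and -14).
Term 25 comes from subsequence A (its 7th entry): 41.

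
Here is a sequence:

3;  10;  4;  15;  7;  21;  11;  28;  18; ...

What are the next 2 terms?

Split by position mod 2 into 2 tracks.
Subsequence A = 3, 4, 7, 11, 18: a Fibonacci-like recurrence a_n = a_{n-1} + a_{n-2}.
Subsequence B = 10, 15, 21, 28: triangular numbers starting at T_4.
The 10th slot belongs to subsequence B; its 5th term is 36.
Position 11 → subsequence A, term 6 = 29.

36, 29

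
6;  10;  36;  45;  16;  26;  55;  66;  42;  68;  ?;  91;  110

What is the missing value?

The slot pattern repeats as AABB (period 4), so there are 2 interleaved tracks.
Stream A: 6, 10, 16, 26, 42, 68, 110. Each term equals the sum of the previous two.
Stream B: 36, 45, 55, 66, ?, 91. Triangular numbers n(n+1)/2 for n = 8, 9, ….
So the missing entry in stream B is 78.

78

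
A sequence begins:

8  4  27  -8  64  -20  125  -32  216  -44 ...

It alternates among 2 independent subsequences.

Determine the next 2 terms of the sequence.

Odd-indexed and even-indexed terms follow separate rules.
Subsequence A: 8, 27, 64, 125, 216 (the cubes 2³, 3³, 4³, …).
Subsequence B: 4, -8, -20, -32, -44 (arithmetic with common difference −12).
Position 11 falls in subsequence A as its term 6, giving 343.
The 12th slot belongs to subsequence B; its 6th term is -56.

343, -56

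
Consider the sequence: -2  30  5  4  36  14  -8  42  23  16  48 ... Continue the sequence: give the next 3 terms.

32, -32, 54

Split by position mod 3 into 3 tracks.
Subsequence A is -2, 4, -8, 16, which is geometric, ×-2 each step.
Subsequence B is 30, 36, 42, 48, which is arithmetic, step +6.
Subsequence C is 5, 14, 23, which is arithmetic, step +9.
Term 12 comes from subsequence C (its 4th entry): 32.
The 13th slot belongs to subsequence A; its 5th term is -32.
Position 14 falls in subsequence B as its term 5, giving 54.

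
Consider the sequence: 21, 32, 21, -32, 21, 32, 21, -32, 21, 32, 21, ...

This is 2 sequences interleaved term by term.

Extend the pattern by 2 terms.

Taking every 2nd term gives 2 separate tracks.
Stream A: 21, 21, 21, 21, 21, 21 (constant 21).
Stream B: 32, -32, 32, -32, 32 (oscillating between 32 and -32).
Position 12 → stream B, term 6 = -32.
Position 13 falls in stream A as its term 7, giving 21.

-32, 21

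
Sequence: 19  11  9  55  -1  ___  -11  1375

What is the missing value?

The terms cycle through 2 interleaved subsequences.
Subsequence A: 19, 9, -1, -11 (linear: a_n = 29 − 10·n).
Subsequence B: 11, 55, ?, 1375 (geometric, ×5 each step).
So the missing entry in subsequence B is 275.

275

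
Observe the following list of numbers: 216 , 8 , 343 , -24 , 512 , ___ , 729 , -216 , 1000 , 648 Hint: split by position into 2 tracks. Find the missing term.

Taking every 2nd term gives 2 separate tracks.
Track A: 216, 343, 512, 729, 1000. Perfect cubes starting at 6³.
Track B: 8, -24, ?, -216, 648. A geometric progression (common ratio -3).
The gap is track B's term 3; the rule gives 72.

72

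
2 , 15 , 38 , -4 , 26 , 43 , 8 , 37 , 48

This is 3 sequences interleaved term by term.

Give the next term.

-16

The terms cycle through 3 interleaved subsequences.
Stream A: 2, -4, 8. Geometric, ×-2 each step.
Stream B: 15, 26, 37. Arithmetic, step +11.
Stream C: 38, 43, 48. Adding 5 each time.
Position 10 falls in stream A as its term 4, giving -16.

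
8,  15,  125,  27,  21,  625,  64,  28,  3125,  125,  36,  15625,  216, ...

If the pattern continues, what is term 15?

78125

Split by position mod 3: positions 1, 4, 7, … form one track, and each other residue class forms its own.
Stream A: 8, 27, 64, 125, 216. Perfect cubes starting at 2³.
Stream B: 15, 21, 28, 36. The triangular numbers T_5, T_6, ….
Stream C: 125, 625, 3125, 15625. Successive powers of 5.
The 15th slot belongs to stream C; its 5th term is 78125.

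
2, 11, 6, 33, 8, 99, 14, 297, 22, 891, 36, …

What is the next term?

2673

Positions 1, 3, 5, … form one subsequence and positions 2, 4, 6, … form another.
Track A: 2, 6, 8, 14, 22, 36 — Fibonacci-style (each term is the sum of the two before it).
Track B: 11, 33, 99, 297, 891 — geometric, ×3 each step.
The 12th slot belongs to track B; its 6th term is 2673.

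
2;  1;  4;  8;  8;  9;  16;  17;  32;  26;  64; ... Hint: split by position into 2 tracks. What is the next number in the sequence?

43

Taking every 2nd term gives 2 separate tracks.
Track A = 2, 4, 8, 16, 32, 64: successive powers of 2.
Track B = 1, 8, 9, 17, 26: Fibonacci-style (each term is the sum of the two before it).
The 12th slot belongs to track B; its 6th term is 43.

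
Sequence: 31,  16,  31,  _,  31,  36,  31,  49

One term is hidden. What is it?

Odd-indexed and even-indexed terms follow separate rules.
Track A = 31, 31, 31, 31: constant 31.
Track B = 16, ?, 36, 49: perfect squares starting at 4².
The gap is track B's term 2; the rule gives 25.

25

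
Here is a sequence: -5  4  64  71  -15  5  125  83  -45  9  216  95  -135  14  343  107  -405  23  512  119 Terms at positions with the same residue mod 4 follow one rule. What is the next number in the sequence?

The terms cycle through 4 interleaved subsequences.
Subsequence A: -5, -15, -45, -135, -405 (geometric with ratio 3).
Subsequence B: 4, 5, 9, 14, 23 (each term equals the sum of the previous two).
Subsequence C: 64, 125, 216, 343, 512 (consecutive cubes n³ from n = 4).
Subsequence D: 71, 83, 95, 107, 119 (arithmetic with common difference +12).
Position 21 falls in subsequence A as its term 6, giving -1215.

-1215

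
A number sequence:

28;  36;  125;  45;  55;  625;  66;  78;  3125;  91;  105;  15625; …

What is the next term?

120

The slot pattern repeats as AAB (period 3), so there are 2 interleaved tracks.
Track A: 28, 36, 45, 55, 66, 78, 91, 105 (triangular numbers starting at T_7).
Track B: 125, 625, 3125, 15625 (powers of 5).
The 13th slot belongs to track A; its 9th term is 120.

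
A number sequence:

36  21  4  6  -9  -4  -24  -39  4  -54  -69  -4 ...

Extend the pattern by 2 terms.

-84, -99

Positions follow the repeating pattern AAB; grouping by letter gives 2 tracks.
Subsequence A: 36, 21, 6, -9, -24, -39, -54, -69. Linear: a_n = 51 − 15·n.
Subsequence B: 4, -4, 4, -4. The oscillation 4·(−1)^(n+1).
The 13th slot belongs to subsequence A; its 9th term is -84.
The 14th slot belongs to subsequence A; its 10th term is -99.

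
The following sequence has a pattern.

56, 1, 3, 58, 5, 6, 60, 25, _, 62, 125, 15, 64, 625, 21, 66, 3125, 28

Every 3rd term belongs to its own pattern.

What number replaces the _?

10

Taking every 3rd term gives 3 separate tracks.
Subsequence A = 56, 58, 60, 62, 64, 66: linear: a_n = 54 + 2·n.
Subsequence B = 1, 5, 25, 125, 625, 3125: powers of 5.
Subsequence C = 3, 6, ?, 15, 21, 28: triangular numbers starting at T_2.
Filling subsequence C at index 3 by its rule yields 10.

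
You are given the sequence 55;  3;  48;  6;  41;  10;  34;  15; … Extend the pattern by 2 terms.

The terms cycle through 2 interleaved subsequences.
Track A: 55, 48, 41, 34 (arithmetic with common difference −7).
Track B: 3, 6, 10, 15 (triangular numbers n(n+1)/2 for n = 2, 3, …).
Position 9 → track A, term 5 = 27.
Position 10 → track B, term 5 = 21.

27, 21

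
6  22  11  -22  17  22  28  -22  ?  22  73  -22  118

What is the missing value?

Taking every 2nd term gives 2 separate tracks.
Track A = 6, 11, 17, 28, ?, 73, 118: a Fibonacci-like recurrence a_n = a_{n-1} + a_{n-2}.
Track B = 22, -22, 22, -22, 22, -22: alternating ±22.
So the missing entry in track A is 45.

45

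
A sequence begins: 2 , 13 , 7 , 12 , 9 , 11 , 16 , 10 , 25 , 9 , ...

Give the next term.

41

The terms cycle through 2 interleaved subsequences.
Track A: 2, 7, 9, 16, 25 (a Fibonacci-like recurrence a_n = a_{n-1} + a_{n-2}).
Track B: 13, 12, 11, 10, 9 (linear: a_n = 14 − n).
Term 11 comes from track A (its 6th entry): 41.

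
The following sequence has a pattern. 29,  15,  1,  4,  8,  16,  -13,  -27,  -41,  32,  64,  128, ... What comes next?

Positions follow the repeating pattern AAABBB; grouping by letter gives 2 tracks.
Track A: 29, 15, 1, -13, -27, -41. Arithmetic with common difference −14.
Track B: 4, 8, 16, 32, 64, 128. Successive powers of 2.
Term 13 comes from track A (its 7th entry): -55.

-55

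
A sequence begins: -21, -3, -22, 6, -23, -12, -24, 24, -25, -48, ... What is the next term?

Odd-indexed and even-indexed terms follow separate rules.
Stream A: -21, -22, -23, -24, -25 — arithmetic, step −1.
Stream B: -3, 6, -12, 24, -48 — geometric, ×-2 each step.
The 11th slot belongs to stream A; its 6th term is -26.

-26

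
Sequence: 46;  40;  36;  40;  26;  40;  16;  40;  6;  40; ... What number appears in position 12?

Positions 1, 3, 5, … form one subsequence and positions 2, 4, 6, … form another.
Track A: 46, 36, 26, 16, 6 — linear: a_n = 56 − 10·n.
Track B: 40, 40, 40, 40, 40 — always 40.
The 12th slot belongs to track B; its 6th term is 40.

40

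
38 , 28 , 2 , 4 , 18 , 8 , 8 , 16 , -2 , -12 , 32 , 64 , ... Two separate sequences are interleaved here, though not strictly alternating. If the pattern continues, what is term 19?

The slot pattern repeats as AABB (period 4), so there are 2 interleaved tracks.
Track A = 38, 28, 18, 8, -2, -12: arithmetic, step −10.
Track B = 2, 4, 8, 16, 32, 64: powers of 2.
Term 19 comes from track B (its 9th entry): 512.

512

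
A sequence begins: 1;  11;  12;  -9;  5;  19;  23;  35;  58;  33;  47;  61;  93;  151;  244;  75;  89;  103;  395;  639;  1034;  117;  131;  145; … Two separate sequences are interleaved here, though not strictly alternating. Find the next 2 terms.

1673, 2707

Reading positions in blocks of 6 reveals the pattern AAABBB — 2 tracks woven together.
Track A: 1, 11, 12, 23, 35, 58, 93, 151, 244, 395, 639, 1034 (Fibonacci-style (each term is the sum of the two before it)).
Track B: -9, 5, 19, 33, 47, 61, 75, 89, 103, 117, 131, 145 (arithmetic with common difference +14).
Position 25 → track A, term 13 = 1673.
Term 26 comes from track A (its 14th entry): 2707.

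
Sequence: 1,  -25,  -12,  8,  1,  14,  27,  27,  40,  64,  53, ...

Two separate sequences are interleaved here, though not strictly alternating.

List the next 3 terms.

66, 125, 79

Positions follow the repeating pattern ABB; grouping by letter gives 2 tracks.
Track A is 1, 8, 27, 64, which is the cubes 1³, 2³, 3³, ….
Track B is -25, -12, 1, 14, 27, 40, 53, which is linear: a_n = -38 + 13·n.
The 12th slot belongs to track B; its 8th term is 66.
Position 13 falls in track A as its term 5, giving 125.
Position 14 falls in track B as its term 9, giving 79.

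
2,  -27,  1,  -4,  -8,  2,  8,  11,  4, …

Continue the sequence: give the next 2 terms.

-16, 30

Split by position mod 3 into 3 tracks.
Stream A: 2, -4, 8 — geometric, ×-2 each step.
Stream B: -27, -8, 11 — linear: a_n = -46 + 19·n.
Stream C: 1, 2, 4 — successive powers of 2.
Position 10 falls in stream A as its term 4, giving -16.
Position 11 falls in stream B as its term 4, giving 30.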